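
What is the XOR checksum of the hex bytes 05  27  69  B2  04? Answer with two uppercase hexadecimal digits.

FD

XOR the bytes together:
  start with 0x05
  0x05 ⊕ 0x27 = 0x22
  0x22 ⊕ 0x69 = 0x4B
  0x4B ⊕ 0xB2 = 0xF9
  0xF9 ⊕ 0x04 = 0xFD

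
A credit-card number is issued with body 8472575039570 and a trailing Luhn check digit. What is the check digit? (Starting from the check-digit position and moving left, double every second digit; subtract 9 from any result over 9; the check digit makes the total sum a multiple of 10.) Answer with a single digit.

0

Partial digits right→left: 0 7 5 9 3 0 5 7 5 2 7 4 8
Double every second digit counting from the check-digit position (so the 1st, 3rd, 5th, ... of the partial from the right).
  doubled (with −9 where >9): 0 1 6 1 1 5 7 → sum 21
  kept as-is: 7 9 0 7 2 4 → sum 29
Total = 21 + 29 = 50.
Check digit = (10 − (50 mod 10)) mod 10 = 0.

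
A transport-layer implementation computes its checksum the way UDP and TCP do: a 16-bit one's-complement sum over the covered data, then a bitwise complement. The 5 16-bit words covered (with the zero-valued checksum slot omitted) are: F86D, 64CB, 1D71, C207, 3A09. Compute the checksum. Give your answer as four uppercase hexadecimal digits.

8944

One's-complement addition (fold any carry out of bit 15 back into bit 0):
  0xF86D + 0x64CB = 0x15D38 → wrap carry → 0x5D39
  0x5D39 + 0x1D71 = 0x07AAA
  0x7AAA + 0xC207 = 0x13CB1 → wrap carry → 0x3CB2
  0x3CB2 + 0x3A09 = 0x076BB
One's-complement sum = 0x76BB.
Checksum = ~0x76BB & 0xFFFF = 0x8944.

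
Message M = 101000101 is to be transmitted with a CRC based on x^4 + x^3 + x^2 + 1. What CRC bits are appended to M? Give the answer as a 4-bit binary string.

Append 4 zeros: 1010001010000. Divide by 11101 (XOR where the leading bit is 1):
  pos 0: 10100 XOR 11101 = 01001
  pos 1: 10010 XOR 11101 = 01111
  pos 2: 11111 XOR 11101 = 00010
  pos 5: 10010 XOR 11101 = 01111
  pos 6: 11110 XOR 11101 = 00011
Remainder (last 4 bits) = 1100. This is the CRC / FCS.

1100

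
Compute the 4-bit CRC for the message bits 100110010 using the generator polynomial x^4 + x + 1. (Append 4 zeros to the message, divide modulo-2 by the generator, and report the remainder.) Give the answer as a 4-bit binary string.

Append 4 zeros: 1001100100000. Divide by 10011 (XOR where the leading bit is 1):
  pos 0: 10011 XOR 10011 = 00000
  pos 7: 10000 XOR 10011 = 00011
Remainder (last 4 bits) = 0110. This is the CRC / FCS.

0110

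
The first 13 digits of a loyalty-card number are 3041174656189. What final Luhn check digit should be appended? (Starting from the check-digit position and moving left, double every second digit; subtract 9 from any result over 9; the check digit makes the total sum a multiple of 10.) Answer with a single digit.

Partial digits right→left: 9 8 1 6 5 6 4 7 1 1 4 0 3
Double every second digit counting from the check-digit position (so the 1st, 3rd, 5th, ... of the partial from the right).
  doubled (with −9 where >9): 9 2 1 8 2 8 6 → sum 36
  kept as-is: 8 6 6 7 1 0 → sum 28
Total = 36 + 28 = 64.
Check digit = (10 − (64 mod 10)) mod 10 = 6.

6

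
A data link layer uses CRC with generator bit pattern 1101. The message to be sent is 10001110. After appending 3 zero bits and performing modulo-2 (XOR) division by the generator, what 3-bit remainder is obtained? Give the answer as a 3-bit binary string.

Append 3 zeros: 10001110000. Divide by 1101 (XOR where the leading bit is 1):
  pos 0: 1000 XOR 1101 = 0101
  pos 1: 1011 XOR 1101 = 0110
  pos 2: 1101 XOR 1101 = 0000
  pos 6: 1000 XOR 1101 = 0101
  pos 7: 1010 XOR 1101 = 0111
Remainder (last 3 bits) = 111. This is the CRC / FCS.

111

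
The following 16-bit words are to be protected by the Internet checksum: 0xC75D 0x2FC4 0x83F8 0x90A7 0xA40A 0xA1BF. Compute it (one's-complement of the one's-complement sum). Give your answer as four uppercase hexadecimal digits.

AE73

One's-complement addition (fold any carry out of bit 15 back into bit 0):
  0xC75D + 0x2FC4 = 0x0F721
  0xF721 + 0x83F8 = 0x17B19 → wrap carry → 0x7B1A
  0x7B1A + 0x90A7 = 0x10BC1 → wrap carry → 0x0BC2
  0x0BC2 + 0xA40A = 0x0AFCC
  0xAFCC + 0xA1BF = 0x1518B → wrap carry → 0x518C
One's-complement sum = 0x518C.
Checksum = ~0x518C & 0xFFFF = 0xAE73.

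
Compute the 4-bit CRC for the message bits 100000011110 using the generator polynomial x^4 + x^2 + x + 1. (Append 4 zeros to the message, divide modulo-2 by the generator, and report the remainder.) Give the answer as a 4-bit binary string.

0100

Append 4 zeros: 1000000111100000. Divide by 10111 (XOR where the leading bit is 1):
  pos 0: 10000 XOR 10111 = 00111
  pos 2: 11100 XOR 10111 = 01011
  pos 3: 10111 XOR 10111 = 00000
  pos 8: 11100 XOR 10111 = 01011
  pos 9: 10110 XOR 10111 = 00001
Remainder (last 4 bits) = 0100. This is the CRC / FCS.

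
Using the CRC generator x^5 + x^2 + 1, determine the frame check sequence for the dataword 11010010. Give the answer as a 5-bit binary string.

Append 5 zeros: 1101001000000. Divide by 100101 (XOR where the leading bit is 1):
  pos 0: 110100 XOR 100101 = 010001
  pos 1: 100011 XOR 100101 = 000110
  pos 4: 110000 XOR 100101 = 010101
  pos 5: 101010 XOR 100101 = 001111
  pos 7: 111100 XOR 100101 = 011001
Remainder (last 5 bits) = 11001. This is the CRC / FCS.

11001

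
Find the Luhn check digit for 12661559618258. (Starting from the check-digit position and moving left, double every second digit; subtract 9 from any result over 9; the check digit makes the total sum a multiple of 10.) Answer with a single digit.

8

Partial digits right→left: 8 5 2 8 1 6 9 5 5 1 6 6 2 1
Double every second digit counting from the check-digit position (so the 1st, 3rd, 5th, ... of the partial from the right).
  doubled (with −9 where >9): 7 4 2 9 1 3 4 → sum 30
  kept as-is: 5 8 6 5 1 6 1 → sum 32
Total = 30 + 32 = 62.
Check digit = (10 − (62 mod 10)) mod 10 = 8.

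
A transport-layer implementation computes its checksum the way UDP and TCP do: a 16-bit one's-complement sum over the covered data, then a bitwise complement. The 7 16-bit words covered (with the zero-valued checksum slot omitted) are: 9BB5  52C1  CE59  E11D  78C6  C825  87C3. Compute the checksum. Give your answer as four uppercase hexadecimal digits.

One's-complement addition (fold any carry out of bit 15 back into bit 0):
  0x9BB5 + 0x52C1 = 0x0EE76
  0xEE76 + 0xCE59 = 0x1BCCF → wrap carry → 0xBCD0
  0xBCD0 + 0xE11D = 0x19DED → wrap carry → 0x9DEE
  0x9DEE + 0x78C6 = 0x116B4 → wrap carry → 0x16B5
  0x16B5 + 0xC825 = 0x0DEDA
  0xDEDA + 0x87C3 = 0x1669D → wrap carry → 0x669E
One's-complement sum = 0x669E.
Checksum = ~0x669E & 0xFFFF = 0x9961.

9961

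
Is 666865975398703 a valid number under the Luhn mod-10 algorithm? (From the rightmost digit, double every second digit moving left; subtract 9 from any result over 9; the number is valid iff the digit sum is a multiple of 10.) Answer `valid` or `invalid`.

valid

From the right, keep odd positions and double even positions (subtract 9 from any doubled value over 9):
  doubled (positions 2,4,...): 0 7 6 5 1 7 3 → sum 29
  kept (positions 1,3,...): 3 7 9 5 9 6 6 6 → sum 51
Total = 80.
80 mod 10 = 0, so the number is valid.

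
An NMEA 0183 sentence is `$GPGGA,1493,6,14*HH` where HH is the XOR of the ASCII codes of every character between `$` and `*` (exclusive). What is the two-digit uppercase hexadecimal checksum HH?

46

XOR the ASCII codes of the payload characters:
  'G' = 0x47 → acc = 0x47
  'P' = 0x50 → acc = 0x17
  'G' = 0x47 → acc = 0x50
  'G' = 0x47 → acc = 0x17
  'A' = 0x41 → acc = 0x56
  ',' = 0x2C → acc = 0x7A
  '1' = 0x31 → acc = 0x4B
  '4' = 0x34 → acc = 0x7F
  '9' = 0x39 → acc = 0x46
  '3' = 0x33 → acc = 0x75
  ',' = 0x2C → acc = 0x59
  '6' = 0x36 → acc = 0x6F
  ',' = 0x2C → acc = 0x43
  '1' = 0x31 → acc = 0x72
  '4' = 0x34 → acc = 0x46
Checksum = 0x46.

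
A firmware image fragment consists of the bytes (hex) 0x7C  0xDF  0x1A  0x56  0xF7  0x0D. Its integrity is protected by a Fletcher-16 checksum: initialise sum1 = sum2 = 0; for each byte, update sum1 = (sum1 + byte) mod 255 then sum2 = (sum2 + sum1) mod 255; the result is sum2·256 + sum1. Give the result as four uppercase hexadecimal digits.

Running sums (mod 255):
  after byte 0 (0x7C): sum1=124, sum2=124
  after byte 1 (0xDF): sum1=92, sum2=216
  after byte 2 (0x1A): sum1=118, sum2=79
  after byte 3 (0x56): sum1=204, sum2=28
  after byte 4 (0xF7): sum1=196, sum2=224
  after byte 5 (0x0D): sum1=209, sum2=178
Checksum = sum2·256 + sum1 = 178·256 + 209 = 45777 = 0xB2D1.

B2D1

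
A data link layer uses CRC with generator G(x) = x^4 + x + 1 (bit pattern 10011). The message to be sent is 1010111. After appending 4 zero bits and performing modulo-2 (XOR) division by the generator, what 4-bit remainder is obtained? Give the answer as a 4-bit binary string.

Append 4 zeros: 10101110000. Divide by 10011 (XOR where the leading bit is 1):
  pos 0: 10101 XOR 10011 = 00110
  pos 2: 11011 XOR 10011 = 01000
  pos 3: 10000 XOR 10011 = 00011
  pos 6: 11000 XOR 10011 = 01011
Remainder (last 4 bits) = 1011. This is the CRC / FCS.

1011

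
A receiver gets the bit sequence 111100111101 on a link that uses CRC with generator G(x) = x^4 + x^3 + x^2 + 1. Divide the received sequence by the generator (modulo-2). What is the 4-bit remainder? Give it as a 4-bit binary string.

Modulo-2 division of 111100111101 by 11101:
  pos 0: 11110 XOR 11101 = 00011
  pos 3: 11011 XOR 11101 = 00110
  pos 5: 11011 XOR 11101 = 00110
  pos 7: 11001 XOR 11101 = 00100
Remainder = 0100 (nonzero — an error is detected).

0100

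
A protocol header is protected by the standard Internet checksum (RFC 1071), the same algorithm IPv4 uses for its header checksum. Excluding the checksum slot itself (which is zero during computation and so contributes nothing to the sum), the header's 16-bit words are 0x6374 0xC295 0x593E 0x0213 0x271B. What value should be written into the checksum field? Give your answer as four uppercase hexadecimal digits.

One's-complement addition (fold any carry out of bit 15 back into bit 0):
  0x6374 + 0xC295 = 0x12609 → wrap carry → 0x260A
  0x260A + 0x593E = 0x07F48
  0x7F48 + 0x0213 = 0x0815B
  0x815B + 0x271B = 0x0A876
One's-complement sum = 0xA876.
Checksum = ~0xA876 & 0xFFFF = 0x5789.

5789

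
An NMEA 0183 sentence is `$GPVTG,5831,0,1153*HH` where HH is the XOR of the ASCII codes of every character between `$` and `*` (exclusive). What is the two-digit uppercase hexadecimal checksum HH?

XOR the ASCII codes of the payload characters:
  'G' = 0x47 → acc = 0x47
  'P' = 0x50 → acc = 0x17
  'V' = 0x56 → acc = 0x41
  'T' = 0x54 → acc = 0x15
  'G' = 0x47 → acc = 0x52
  ',' = 0x2C → acc = 0x7E
  '5' = 0x35 → acc = 0x4B
  '8' = 0x38 → acc = 0x73
  '3' = 0x33 → acc = 0x40
  '1' = 0x31 → acc = 0x71
  ',' = 0x2C → acc = 0x5D
  '0' = 0x30 → acc = 0x6D
  ',' = 0x2C → acc = 0x41
  '1' = 0x31 → acc = 0x70
  '1' = 0x31 → acc = 0x41
  '5' = 0x35 → acc = 0x74
  '3' = 0x33 → acc = 0x47
Checksum = 0x47.

47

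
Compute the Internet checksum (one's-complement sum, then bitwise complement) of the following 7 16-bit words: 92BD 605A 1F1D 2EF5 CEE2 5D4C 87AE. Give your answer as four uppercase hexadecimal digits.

One's-complement addition (fold any carry out of bit 15 back into bit 0):
  0x92BD + 0x605A = 0x0F317
  0xF317 + 0x1F1D = 0x11234 → wrap carry → 0x1235
  0x1235 + 0x2EF5 = 0x0412A
  0x412A + 0xCEE2 = 0x1100C → wrap carry → 0x100D
  0x100D + 0x5D4C = 0x06D59
  0x6D59 + 0x87AE = 0x0F507
One's-complement sum = 0xF507.
Checksum = ~0xF507 & 0xFFFF = 0x0AF8.

0AF8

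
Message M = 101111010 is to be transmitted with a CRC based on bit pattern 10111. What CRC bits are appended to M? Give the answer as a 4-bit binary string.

1111

Append 4 zeros: 1011110100000. Divide by 10111 (XOR where the leading bit is 1):
  pos 0: 10111 XOR 10111 = 00000
  pos 5: 10100 XOR 10111 = 00011
  pos 8: 11000 XOR 10111 = 01111
Remainder (last 4 bits) = 1111. This is the CRC / FCS.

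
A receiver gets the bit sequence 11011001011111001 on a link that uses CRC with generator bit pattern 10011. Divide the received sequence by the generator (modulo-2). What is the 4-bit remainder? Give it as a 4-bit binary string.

Modulo-2 division of 11011001011111001 by 10011:
  pos 0: 11011 XOR 10011 = 01000
  pos 1: 10000 XOR 10011 = 00011
  pos 4: 11010 XOR 10011 = 01001
  pos 5: 10011 XOR 10011 = 00000
  pos 10: 11110 XOR 10011 = 01101
  pos 11: 11010 XOR 10011 = 01001
  pos 12: 10011 XOR 10011 = 00000
Remainder = 0000 (zero — the frame passes the CRC check).

0000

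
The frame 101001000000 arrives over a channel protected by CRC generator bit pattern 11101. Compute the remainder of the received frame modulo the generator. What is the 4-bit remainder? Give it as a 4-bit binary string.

0111

Modulo-2 division of 101001000000 by 11101:
  pos 0: 10100 XOR 11101 = 01001
  pos 1: 10011 XOR 11101 = 01110
  pos 2: 11100 XOR 11101 = 00001
  pos 6: 10000 XOR 11101 = 01101
  pos 7: 11010 XOR 11101 = 00111
Remainder = 0111 (nonzero — an error is detected).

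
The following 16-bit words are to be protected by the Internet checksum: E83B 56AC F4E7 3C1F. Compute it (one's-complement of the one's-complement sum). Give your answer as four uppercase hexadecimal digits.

One's-complement addition (fold any carry out of bit 15 back into bit 0):
  0xE83B + 0x56AC = 0x13EE7 → wrap carry → 0x3EE8
  0x3EE8 + 0xF4E7 = 0x133CF → wrap carry → 0x33D0
  0x33D0 + 0x3C1F = 0x06FEF
One's-complement sum = 0x6FEF.
Checksum = ~0x6FEF & 0xFFFF = 0x9010.

9010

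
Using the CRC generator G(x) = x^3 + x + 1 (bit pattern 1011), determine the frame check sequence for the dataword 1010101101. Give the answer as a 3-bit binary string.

Append 3 zeros: 1010101101000. Divide by 1011 (XOR where the leading bit is 1):
  pos 0: 1010 XOR 1011 = 0001
  pos 3: 1101 XOR 1011 = 0110
  pos 4: 1101 XOR 1011 = 0110
  pos 5: 1100 XOR 1011 = 0111
  pos 6: 1111 XOR 1011 = 0100
  pos 7: 1000 XOR 1011 = 0011
  pos 9: 1100 XOR 1011 = 0111
Remainder (last 3 bits) = 111. This is the CRC / FCS.

111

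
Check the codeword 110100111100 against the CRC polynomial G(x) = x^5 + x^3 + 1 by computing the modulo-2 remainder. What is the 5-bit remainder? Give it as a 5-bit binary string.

Modulo-2 division of 110100111100 by 101001:
  pos 0: 110100 XOR 101001 = 011101
  pos 1: 111011 XOR 101001 = 010010
  pos 2: 100101 XOR 101001 = 001100
  pos 4: 110011 XOR 101001 = 011010
  pos 5: 110100 XOR 101001 = 011101
  pos 6: 111010 XOR 101001 = 010011
Remainder = 10011 (nonzero — an error is detected).

10011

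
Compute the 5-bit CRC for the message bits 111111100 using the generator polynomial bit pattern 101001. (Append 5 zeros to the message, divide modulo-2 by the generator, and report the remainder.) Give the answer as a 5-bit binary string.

11101

Append 5 zeros: 11111110000000. Divide by 101001 (XOR where the leading bit is 1):
  pos 0: 111111 XOR 101001 = 010110
  pos 1: 101101 XOR 101001 = 000100
  pos 4: 100000 XOR 101001 = 001001
  pos 6: 100100 XOR 101001 = 001101
  pos 8: 110100 XOR 101001 = 011101
Remainder (last 5 bits) = 11101. This is the CRC / FCS.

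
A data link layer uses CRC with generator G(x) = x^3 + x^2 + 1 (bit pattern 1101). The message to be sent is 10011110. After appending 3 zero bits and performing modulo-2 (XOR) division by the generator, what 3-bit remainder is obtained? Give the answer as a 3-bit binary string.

Append 3 zeros: 10011110000. Divide by 1101 (XOR where the leading bit is 1):
  pos 0: 1001 XOR 1101 = 0100
  pos 1: 1001 XOR 1101 = 0100
  pos 2: 1001 XOR 1101 = 0100
  pos 3: 1001 XOR 1101 = 0100
  pos 4: 1000 XOR 1101 = 0101
  pos 5: 1010 XOR 1101 = 0111
  pos 6: 1110 XOR 1101 = 0011
Remainder (last 3 bits) = 110. This is the CRC / FCS.

110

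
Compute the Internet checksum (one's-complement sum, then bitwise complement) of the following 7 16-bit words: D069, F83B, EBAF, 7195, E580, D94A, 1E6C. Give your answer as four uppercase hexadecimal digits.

FCDC

One's-complement addition (fold any carry out of bit 15 back into bit 0):
  0xD069 + 0xF83B = 0x1C8A4 → wrap carry → 0xC8A5
  0xC8A5 + 0xEBAF = 0x1B454 → wrap carry → 0xB455
  0xB455 + 0x7195 = 0x125EA → wrap carry → 0x25EB
  0x25EB + 0xE580 = 0x10B6B → wrap carry → 0x0B6C
  0x0B6C + 0xD94A = 0x0E4B6
  0xE4B6 + 0x1E6C = 0x10322 → wrap carry → 0x0323
One's-complement sum = 0x0323.
Checksum = ~0x0323 & 0xFFFF = 0xFCDC.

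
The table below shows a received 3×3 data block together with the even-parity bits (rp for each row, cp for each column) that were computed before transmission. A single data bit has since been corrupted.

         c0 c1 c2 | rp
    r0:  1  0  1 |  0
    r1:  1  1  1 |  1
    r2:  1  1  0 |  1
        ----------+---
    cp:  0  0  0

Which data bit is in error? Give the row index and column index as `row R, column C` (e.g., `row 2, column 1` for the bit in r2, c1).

Recompute each row's even parity and compare to rp:
  r0: data parity 0, sent rp 0 → ok
  r1: data parity 1, sent rp 1 → ok
  r2: data parity 0, sent rp 1 → mismatch
Recompute each column's even parity and compare to cp:
  c0: data parity 1, sent cp 0 → mismatch
  c1: data parity 0, sent cp 0 → ok
  c2: data parity 0, sent cp 0 → ok
Exactly one row (r2) and one column (c0) fail → the flipped bit is at their intersection.

row 2, column 0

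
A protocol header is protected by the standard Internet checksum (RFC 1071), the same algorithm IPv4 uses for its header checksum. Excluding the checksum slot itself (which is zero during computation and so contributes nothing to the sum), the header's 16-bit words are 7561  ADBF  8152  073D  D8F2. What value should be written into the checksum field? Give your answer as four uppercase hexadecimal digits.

7B5C

One's-complement addition (fold any carry out of bit 15 back into bit 0):
  0x7561 + 0xADBF = 0x12320 → wrap carry → 0x2321
  0x2321 + 0x8152 = 0x0A473
  0xA473 + 0x073D = 0x0ABB0
  0xABB0 + 0xD8F2 = 0x184A2 → wrap carry → 0x84A3
One's-complement sum = 0x84A3.
Checksum = ~0x84A3 & 0xFFFF = 0x7B5C.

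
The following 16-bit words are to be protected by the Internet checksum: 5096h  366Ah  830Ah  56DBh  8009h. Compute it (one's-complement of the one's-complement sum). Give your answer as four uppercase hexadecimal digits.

1F10

One's-complement addition (fold any carry out of bit 15 back into bit 0):
  0x5096 + 0x366A = 0x08700
  0x8700 + 0x830A = 0x10A0A → wrap carry → 0x0A0B
  0x0A0B + 0x56DB = 0x060E6
  0x60E6 + 0x8009 = 0x0E0EF
One's-complement sum = 0xE0EF.
Checksum = ~0xE0EF & 0xFFFF = 0x1F10.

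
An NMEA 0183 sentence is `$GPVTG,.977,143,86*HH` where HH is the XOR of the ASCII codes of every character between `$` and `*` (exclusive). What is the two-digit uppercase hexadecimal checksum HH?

51

XOR the ASCII codes of the payload characters:
  'G' = 0x47 → acc = 0x47
  'P' = 0x50 → acc = 0x17
  'V' = 0x56 → acc = 0x41
  'T' = 0x54 → acc = 0x15
  'G' = 0x47 → acc = 0x52
  ',' = 0x2C → acc = 0x7E
  '.' = 0x2E → acc = 0x50
  '9' = 0x39 → acc = 0x69
  '7' = 0x37 → acc = 0x5E
  '7' = 0x37 → acc = 0x69
  ',' = 0x2C → acc = 0x45
  '1' = 0x31 → acc = 0x74
  '4' = 0x34 → acc = 0x40
  '3' = 0x33 → acc = 0x73
  ',' = 0x2C → acc = 0x5F
  '8' = 0x38 → acc = 0x67
  '6' = 0x36 → acc = 0x51
Checksum = 0x51.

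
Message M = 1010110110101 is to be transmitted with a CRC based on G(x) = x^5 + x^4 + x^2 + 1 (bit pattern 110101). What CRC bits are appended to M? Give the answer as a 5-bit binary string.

10100

Append 5 zeros: 101011011010100000. Divide by 110101 (XOR where the leading bit is 1):
  pos 0: 101011 XOR 110101 = 011110
  pos 1: 111100 XOR 110101 = 001001
  pos 3: 100111 XOR 110101 = 010010
  pos 4: 100100 XOR 110101 = 010001
  pos 5: 100011 XOR 110101 = 010110
  pos 6: 101100 XOR 110101 = 011001
  pos 7: 110011 XOR 110101 = 000110
  pos 10: 110000 XOR 110101 = 000101
Remainder (last 5 bits) = 10100. This is the CRC / FCS.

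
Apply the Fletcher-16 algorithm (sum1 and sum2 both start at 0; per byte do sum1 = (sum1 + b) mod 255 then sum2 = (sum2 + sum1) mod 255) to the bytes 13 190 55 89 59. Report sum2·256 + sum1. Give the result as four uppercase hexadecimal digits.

Running sums (mod 255):
  after byte 0 (13): sum1=13, sum2=13
  after byte 1 (190): sum1=203, sum2=216
  after byte 2 (55): sum1=3, sum2=219
  after byte 3 (89): sum1=92, sum2=56
  after byte 4 (59): sum1=151, sum2=207
Checksum = sum2·256 + sum1 = 207·256 + 151 = 53143 = 0xCF97.

CF97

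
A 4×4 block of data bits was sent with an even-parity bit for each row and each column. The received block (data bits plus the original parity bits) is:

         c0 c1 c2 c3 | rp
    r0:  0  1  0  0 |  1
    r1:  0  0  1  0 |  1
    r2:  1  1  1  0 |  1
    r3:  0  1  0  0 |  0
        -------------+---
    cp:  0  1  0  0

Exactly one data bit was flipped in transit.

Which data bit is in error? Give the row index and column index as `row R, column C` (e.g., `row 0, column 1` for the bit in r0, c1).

Recompute each row's even parity and compare to rp:
  r0: data parity 1, sent rp 1 → ok
  r1: data parity 1, sent rp 1 → ok
  r2: data parity 1, sent rp 1 → ok
  r3: data parity 1, sent rp 0 → mismatch
Recompute each column's even parity and compare to cp:
  c0: data parity 1, sent cp 0 → mismatch
  c1: data parity 1, sent cp 1 → ok
  c2: data parity 0, sent cp 0 → ok
  c3: data parity 0, sent cp 0 → ok
Exactly one row (r3) and one column (c0) fail → the flipped bit is at their intersection.

row 3, column 0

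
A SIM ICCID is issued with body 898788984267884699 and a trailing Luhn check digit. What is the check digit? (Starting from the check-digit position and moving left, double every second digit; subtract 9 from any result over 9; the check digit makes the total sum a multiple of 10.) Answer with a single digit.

0

Partial digits right→left: 9 9 6 4 8 8 7 6 2 4 8 9 8 8 7 8 9 8
Double every second digit counting from the check-digit position (so the 1st, 3rd, 5th, ... of the partial from the right).
  doubled (with −9 where >9): 9 3 7 5 4 7 7 5 9 → sum 56
  kept as-is: 9 4 8 6 4 9 8 8 8 → sum 64
Total = 56 + 64 = 120.
Check digit = (10 − (120 mod 10)) mod 10 = 0.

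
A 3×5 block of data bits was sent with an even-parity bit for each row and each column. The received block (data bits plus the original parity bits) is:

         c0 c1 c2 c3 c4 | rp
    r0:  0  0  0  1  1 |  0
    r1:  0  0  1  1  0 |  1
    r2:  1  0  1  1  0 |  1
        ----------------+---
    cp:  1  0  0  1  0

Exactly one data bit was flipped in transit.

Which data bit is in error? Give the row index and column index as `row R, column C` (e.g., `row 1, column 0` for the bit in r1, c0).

Recompute each row's even parity and compare to rp:
  r0: data parity 0, sent rp 0 → ok
  r1: data parity 0, sent rp 1 → mismatch
  r2: data parity 1, sent rp 1 → ok
Recompute each column's even parity and compare to cp:
  c0: data parity 1, sent cp 1 → ok
  c1: data parity 0, sent cp 0 → ok
  c2: data parity 0, sent cp 0 → ok
  c3: data parity 1, sent cp 1 → ok
  c4: data parity 1, sent cp 0 → mismatch
Exactly one row (r1) and one column (c4) fail → the flipped bit is at their intersection.

row 1, column 4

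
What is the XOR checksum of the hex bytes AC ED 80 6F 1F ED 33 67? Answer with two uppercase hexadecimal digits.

08

XOR the bytes together:
  start with 0xAC
  0xAC ⊕ 0xED = 0x41
  0x41 ⊕ 0x80 = 0xC1
  0xC1 ⊕ 0x6F = 0xAE
  0xAE ⊕ 0x1F = 0xB1
  0xB1 ⊕ 0xED = 0x5C
  0x5C ⊕ 0x33 = 0x6F
  0x6F ⊕ 0x67 = 0x08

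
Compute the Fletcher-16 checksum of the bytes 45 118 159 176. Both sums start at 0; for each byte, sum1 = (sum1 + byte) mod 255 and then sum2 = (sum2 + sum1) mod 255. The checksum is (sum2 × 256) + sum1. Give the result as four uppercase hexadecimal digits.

08F3

Running sums (mod 255):
  after byte 0 (45): sum1=45, sum2=45
  after byte 1 (118): sum1=163, sum2=208
  after byte 2 (159): sum1=67, sum2=20
  after byte 3 (176): sum1=243, sum2=8
Checksum = sum2·256 + sum1 = 8·256 + 243 = 2291 = 0x08F3.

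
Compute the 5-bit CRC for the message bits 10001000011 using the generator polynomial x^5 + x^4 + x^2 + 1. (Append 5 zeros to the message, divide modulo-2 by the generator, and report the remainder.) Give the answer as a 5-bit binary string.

00101

Append 5 zeros: 1000100001100000. Divide by 110101 (XOR where the leading bit is 1):
  pos 0: 100010 XOR 110101 = 010111
  pos 1: 101110 XOR 110101 = 011011
  pos 2: 110110 XOR 110101 = 000011
  pos 6: 110110 XOR 110101 = 000011
  pos 10: 110000 XOR 110101 = 000101
Remainder (last 5 bits) = 00101. This is the CRC / FCS.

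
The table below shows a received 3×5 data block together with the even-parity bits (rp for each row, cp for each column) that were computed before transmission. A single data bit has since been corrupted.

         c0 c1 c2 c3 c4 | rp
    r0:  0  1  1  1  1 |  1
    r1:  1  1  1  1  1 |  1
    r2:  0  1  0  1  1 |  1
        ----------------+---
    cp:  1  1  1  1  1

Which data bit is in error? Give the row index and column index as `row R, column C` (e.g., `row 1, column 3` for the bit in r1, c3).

Recompute each row's even parity and compare to rp:
  r0: data parity 0, sent rp 1 → mismatch
  r1: data parity 1, sent rp 1 → ok
  r2: data parity 1, sent rp 1 → ok
Recompute each column's even parity and compare to cp:
  c0: data parity 1, sent cp 1 → ok
  c1: data parity 1, sent cp 1 → ok
  c2: data parity 0, sent cp 1 → mismatch
  c3: data parity 1, sent cp 1 → ok
  c4: data parity 1, sent cp 1 → ok
Exactly one row (r0) and one column (c2) fail → the flipped bit is at their intersection.

row 0, column 2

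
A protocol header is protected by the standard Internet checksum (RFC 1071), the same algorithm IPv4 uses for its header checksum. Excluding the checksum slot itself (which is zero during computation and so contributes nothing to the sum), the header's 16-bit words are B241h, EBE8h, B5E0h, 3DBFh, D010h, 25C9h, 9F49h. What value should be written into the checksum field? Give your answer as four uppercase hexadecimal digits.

D911

One's-complement addition (fold any carry out of bit 15 back into bit 0):
  0xB241 + 0xEBE8 = 0x19E29 → wrap carry → 0x9E2A
  0x9E2A + 0xB5E0 = 0x1540A → wrap carry → 0x540B
  0x540B + 0x3DBF = 0x091CA
  0x91CA + 0xD010 = 0x161DA → wrap carry → 0x61DB
  0x61DB + 0x25C9 = 0x087A4
  0x87A4 + 0x9F49 = 0x126ED → wrap carry → 0x26EE
One's-complement sum = 0x26EE.
Checksum = ~0x26EE & 0xFFFF = 0xD911.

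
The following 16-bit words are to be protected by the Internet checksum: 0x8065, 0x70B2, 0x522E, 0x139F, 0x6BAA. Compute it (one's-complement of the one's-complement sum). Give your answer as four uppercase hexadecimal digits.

3D70

One's-complement addition (fold any carry out of bit 15 back into bit 0):
  0x8065 + 0x70B2 = 0x0F117
  0xF117 + 0x522E = 0x14345 → wrap carry → 0x4346
  0x4346 + 0x139F = 0x056E5
  0x56E5 + 0x6BAA = 0x0C28F
One's-complement sum = 0xC28F.
Checksum = ~0xC28F & 0xFFFF = 0x3D70.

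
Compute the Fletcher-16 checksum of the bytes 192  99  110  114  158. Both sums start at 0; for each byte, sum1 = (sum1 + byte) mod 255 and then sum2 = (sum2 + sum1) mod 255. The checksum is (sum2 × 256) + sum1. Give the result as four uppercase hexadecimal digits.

20A3

Running sums (mod 255):
  after byte 0 (192): sum1=192, sum2=192
  after byte 1 (99): sum1=36, sum2=228
  after byte 2 (110): sum1=146, sum2=119
  after byte 3 (114): sum1=5, sum2=124
  after byte 4 (158): sum1=163, sum2=32
Checksum = sum2·256 + sum1 = 32·256 + 163 = 8355 = 0x20A3.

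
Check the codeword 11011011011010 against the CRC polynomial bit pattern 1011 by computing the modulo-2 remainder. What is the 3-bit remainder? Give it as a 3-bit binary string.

110

Modulo-2 division of 11011011011010 by 1011:
  pos 0: 1101 XOR 1011 = 0110
  pos 1: 1101 XOR 1011 = 0110
  pos 2: 1100 XOR 1011 = 0111
  pos 3: 1111 XOR 1011 = 0100
  pos 4: 1001 XOR 1011 = 0010
  pos 6: 1001 XOR 1011 = 0010
  pos 8: 1010 XOR 1011 = 0001
Remainder = 110 (nonzero — an error is detected).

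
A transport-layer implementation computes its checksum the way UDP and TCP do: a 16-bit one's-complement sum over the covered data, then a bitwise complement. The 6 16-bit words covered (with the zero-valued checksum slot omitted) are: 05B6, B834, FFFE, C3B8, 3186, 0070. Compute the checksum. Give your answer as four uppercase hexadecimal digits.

One's-complement addition (fold any carry out of bit 15 back into bit 0):
  0x05B6 + 0xB834 = 0x0BDEA
  0xBDEA + 0xFFFE = 0x1BDE8 → wrap carry → 0xBDE9
  0xBDE9 + 0xC3B8 = 0x181A1 → wrap carry → 0x81A2
  0x81A2 + 0x3186 = 0x0B328
  0xB328 + 0x0070 = 0x0B398
One's-complement sum = 0xB398.
Checksum = ~0xB398 & 0xFFFF = 0x4C67.

4C67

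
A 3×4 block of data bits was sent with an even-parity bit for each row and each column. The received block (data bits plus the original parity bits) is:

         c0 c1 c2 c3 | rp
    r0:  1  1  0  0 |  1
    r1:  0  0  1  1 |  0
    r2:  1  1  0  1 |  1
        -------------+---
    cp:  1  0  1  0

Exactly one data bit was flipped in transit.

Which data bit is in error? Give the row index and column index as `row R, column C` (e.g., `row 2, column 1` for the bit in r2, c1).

Recompute each row's even parity and compare to rp:
  r0: data parity 0, sent rp 1 → mismatch
  r1: data parity 0, sent rp 0 → ok
  r2: data parity 1, sent rp 1 → ok
Recompute each column's even parity and compare to cp:
  c0: data parity 0, sent cp 1 → mismatch
  c1: data parity 0, sent cp 0 → ok
  c2: data parity 1, sent cp 1 → ok
  c3: data parity 0, sent cp 0 → ok
Exactly one row (r0) and one column (c0) fail → the flipped bit is at their intersection.

row 0, column 0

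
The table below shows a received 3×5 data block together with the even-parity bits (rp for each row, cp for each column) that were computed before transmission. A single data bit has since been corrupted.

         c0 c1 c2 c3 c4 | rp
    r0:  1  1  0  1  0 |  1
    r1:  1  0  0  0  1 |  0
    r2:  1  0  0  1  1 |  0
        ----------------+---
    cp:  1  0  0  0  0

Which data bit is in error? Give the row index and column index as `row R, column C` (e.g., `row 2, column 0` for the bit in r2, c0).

Recompute each row's even parity and compare to rp:
  r0: data parity 1, sent rp 1 → ok
  r1: data parity 0, sent rp 0 → ok
  r2: data parity 1, sent rp 0 → mismatch
Recompute each column's even parity and compare to cp:
  c0: data parity 1, sent cp 1 → ok
  c1: data parity 1, sent cp 0 → mismatch
  c2: data parity 0, sent cp 0 → ok
  c3: data parity 0, sent cp 0 → ok
  c4: data parity 0, sent cp 0 → ok
Exactly one row (r2) and one column (c1) fail → the flipped bit is at their intersection.

row 2, column 1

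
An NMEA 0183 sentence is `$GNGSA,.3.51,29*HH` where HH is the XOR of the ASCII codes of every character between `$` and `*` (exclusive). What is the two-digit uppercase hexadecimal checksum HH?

60

XOR the ASCII codes of the payload characters:
  'G' = 0x47 → acc = 0x47
  'N' = 0x4E → acc = 0x09
  'G' = 0x47 → acc = 0x4E
  'S' = 0x53 → acc = 0x1D
  'A' = 0x41 → acc = 0x5C
  ',' = 0x2C → acc = 0x70
  '.' = 0x2E → acc = 0x5E
  '3' = 0x33 → acc = 0x6D
  '.' = 0x2E → acc = 0x43
  '5' = 0x35 → acc = 0x76
  '1' = 0x31 → acc = 0x47
  ',' = 0x2C → acc = 0x6B
  '2' = 0x32 → acc = 0x59
  '9' = 0x39 → acc = 0x60
Checksum = 0x60.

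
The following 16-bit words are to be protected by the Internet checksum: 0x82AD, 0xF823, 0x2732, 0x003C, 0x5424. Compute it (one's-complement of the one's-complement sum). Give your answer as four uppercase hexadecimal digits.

One's-complement addition (fold any carry out of bit 15 back into bit 0):
  0x82AD + 0xF823 = 0x17AD0 → wrap carry → 0x7AD1
  0x7AD1 + 0x2732 = 0x0A203
  0xA203 + 0x003C = 0x0A23F
  0xA23F + 0x5424 = 0x0F663
One's-complement sum = 0xF663.
Checksum = ~0xF663 & 0xFFFF = 0x099C.

099C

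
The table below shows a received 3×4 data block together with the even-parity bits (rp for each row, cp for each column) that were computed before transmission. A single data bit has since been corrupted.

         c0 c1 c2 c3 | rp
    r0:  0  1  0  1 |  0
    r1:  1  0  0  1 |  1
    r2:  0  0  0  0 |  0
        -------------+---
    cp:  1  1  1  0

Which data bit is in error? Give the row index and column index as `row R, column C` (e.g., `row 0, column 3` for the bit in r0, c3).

Recompute each row's even parity and compare to rp:
  r0: data parity 0, sent rp 0 → ok
  r1: data parity 0, sent rp 1 → mismatch
  r2: data parity 0, sent rp 0 → ok
Recompute each column's even parity and compare to cp:
  c0: data parity 1, sent cp 1 → ok
  c1: data parity 1, sent cp 1 → ok
  c2: data parity 0, sent cp 1 → mismatch
  c3: data parity 0, sent cp 0 → ok
Exactly one row (r1) and one column (c2) fail → the flipped bit is at their intersection.

row 1, column 2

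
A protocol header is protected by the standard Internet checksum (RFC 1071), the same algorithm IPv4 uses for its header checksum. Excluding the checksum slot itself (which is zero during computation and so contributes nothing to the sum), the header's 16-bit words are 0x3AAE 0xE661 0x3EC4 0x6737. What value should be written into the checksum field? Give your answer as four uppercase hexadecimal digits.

One's-complement addition (fold any carry out of bit 15 back into bit 0):
  0x3AAE + 0xE661 = 0x1210F → wrap carry → 0x2110
  0x2110 + 0x3EC4 = 0x05FD4
  0x5FD4 + 0x6737 = 0x0C70B
One's-complement sum = 0xC70B.
Checksum = ~0xC70B & 0xFFFF = 0x38F4.

38F4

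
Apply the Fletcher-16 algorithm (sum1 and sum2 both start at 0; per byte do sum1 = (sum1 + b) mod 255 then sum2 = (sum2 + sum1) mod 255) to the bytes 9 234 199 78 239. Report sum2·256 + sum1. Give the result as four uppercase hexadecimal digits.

Running sums (mod 255):
  after byte 0 (9): sum1=9, sum2=9
  after byte 1 (234): sum1=243, sum2=252
  after byte 2 (199): sum1=187, sum2=184
  after byte 3 (78): sum1=10, sum2=194
  after byte 4 (239): sum1=249, sum2=188
Checksum = sum2·256 + sum1 = 188·256 + 249 = 48377 = 0xBCF9.

BCF9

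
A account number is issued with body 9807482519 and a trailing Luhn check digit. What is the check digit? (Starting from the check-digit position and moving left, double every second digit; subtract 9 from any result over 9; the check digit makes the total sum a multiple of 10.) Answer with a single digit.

Partial digits right→left: 9 1 5 2 8 4 7 0 8 9
Double every second digit counting from the check-digit position (so the 1st, 3rd, 5th, ... of the partial from the right).
  doubled (with −9 where >9): 9 1 7 5 7 → sum 29
  kept as-is: 1 2 4 0 9 → sum 16
Total = 29 + 16 = 45.
Check digit = (10 − (45 mod 10)) mod 10 = 5.

5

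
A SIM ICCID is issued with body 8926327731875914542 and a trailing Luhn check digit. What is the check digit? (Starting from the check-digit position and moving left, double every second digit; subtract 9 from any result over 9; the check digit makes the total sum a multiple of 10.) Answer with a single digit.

8

Partial digits right→left: 2 4 5 4 1 9 5 7 8 1 3 7 7 2 3 6 2 9 8
Double every second digit counting from the check-digit position (so the 1st, 3rd, 5th, ... of the partial from the right).
  doubled (with −9 where >9): 4 1 2 1 7 6 5 6 4 7 → sum 43
  kept as-is: 4 4 9 7 1 7 2 6 9 → sum 49
Total = 43 + 49 = 92.
Check digit = (10 − (92 mod 10)) mod 10 = 8.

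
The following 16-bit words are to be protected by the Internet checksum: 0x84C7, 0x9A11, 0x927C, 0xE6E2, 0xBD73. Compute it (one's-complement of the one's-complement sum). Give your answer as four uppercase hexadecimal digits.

AA53

One's-complement addition (fold any carry out of bit 15 back into bit 0):
  0x84C7 + 0x9A11 = 0x11ED8 → wrap carry → 0x1ED9
  0x1ED9 + 0x927C = 0x0B155
  0xB155 + 0xE6E2 = 0x19837 → wrap carry → 0x9838
  0x9838 + 0xBD73 = 0x155AB → wrap carry → 0x55AC
One's-complement sum = 0x55AC.
Checksum = ~0x55AC & 0xFFFF = 0xAA53.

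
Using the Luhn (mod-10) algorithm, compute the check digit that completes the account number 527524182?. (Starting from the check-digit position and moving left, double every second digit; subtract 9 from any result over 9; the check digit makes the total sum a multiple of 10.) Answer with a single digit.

5

Partial digits right→left: 2 8 1 4 2 5 7 2 5
Double every second digit counting from the check-digit position (so the 1st, 3rd, 5th, ... of the partial from the right).
  doubled (with −9 where >9): 4 2 4 5 1 → sum 16
  kept as-is: 8 4 5 2 → sum 19
Total = 16 + 19 = 35.
Check digit = (10 − (35 mod 10)) mod 10 = 5.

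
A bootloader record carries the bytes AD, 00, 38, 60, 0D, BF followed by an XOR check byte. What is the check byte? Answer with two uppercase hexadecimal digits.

47

XOR the bytes together:
  start with 0xAD
  0xAD ⊕ 0x00 = 0xAD
  0xAD ⊕ 0x38 = 0x95
  0x95 ⊕ 0x60 = 0xF5
  0xF5 ⊕ 0x0D = 0xF8
  0xF8 ⊕ 0xBF = 0x47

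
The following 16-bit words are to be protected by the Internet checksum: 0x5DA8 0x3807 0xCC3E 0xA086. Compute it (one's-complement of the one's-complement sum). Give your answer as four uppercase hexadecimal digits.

One's-complement addition (fold any carry out of bit 15 back into bit 0):
  0x5DA8 + 0x3807 = 0x095AF
  0x95AF + 0xCC3E = 0x161ED → wrap carry → 0x61EE
  0x61EE + 0xA086 = 0x10274 → wrap carry → 0x0275
One's-complement sum = 0x0275.
Checksum = ~0x0275 & 0xFFFF = 0xFD8A.

FD8A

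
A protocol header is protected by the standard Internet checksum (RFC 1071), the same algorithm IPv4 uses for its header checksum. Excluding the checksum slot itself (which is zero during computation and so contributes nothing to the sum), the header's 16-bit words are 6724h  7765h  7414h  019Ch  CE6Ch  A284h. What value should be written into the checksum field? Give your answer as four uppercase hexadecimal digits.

3AD4

One's-complement addition (fold any carry out of bit 15 back into bit 0):
  0x6724 + 0x7765 = 0x0DE89
  0xDE89 + 0x7414 = 0x1529D → wrap carry → 0x529E
  0x529E + 0x019C = 0x0543A
  0x543A + 0xCE6C = 0x122A6 → wrap carry → 0x22A7
  0x22A7 + 0xA284 = 0x0C52B
One's-complement sum = 0xC52B.
Checksum = ~0xC52B & 0xFFFF = 0x3AD4.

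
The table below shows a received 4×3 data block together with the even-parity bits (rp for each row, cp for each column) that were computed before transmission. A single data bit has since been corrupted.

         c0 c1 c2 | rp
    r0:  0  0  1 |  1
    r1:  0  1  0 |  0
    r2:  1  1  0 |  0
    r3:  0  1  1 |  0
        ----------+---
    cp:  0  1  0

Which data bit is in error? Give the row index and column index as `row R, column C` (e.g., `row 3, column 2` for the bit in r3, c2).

Recompute each row's even parity and compare to rp:
  r0: data parity 1, sent rp 1 → ok
  r1: data parity 1, sent rp 0 → mismatch
  r2: data parity 0, sent rp 0 → ok
  r3: data parity 0, sent rp 0 → ok
Recompute each column's even parity and compare to cp:
  c0: data parity 1, sent cp 0 → mismatch
  c1: data parity 1, sent cp 1 → ok
  c2: data parity 0, sent cp 0 → ok
Exactly one row (r1) and one column (c0) fail → the flipped bit is at their intersection.

row 1, column 0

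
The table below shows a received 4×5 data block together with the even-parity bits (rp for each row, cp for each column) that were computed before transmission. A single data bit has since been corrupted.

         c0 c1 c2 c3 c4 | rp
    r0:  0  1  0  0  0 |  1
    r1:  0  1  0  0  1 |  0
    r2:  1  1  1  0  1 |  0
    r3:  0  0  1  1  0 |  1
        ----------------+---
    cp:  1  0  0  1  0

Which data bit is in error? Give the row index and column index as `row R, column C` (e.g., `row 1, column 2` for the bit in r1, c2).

Recompute each row's even parity and compare to rp:
  r0: data parity 1, sent rp 1 → ok
  r1: data parity 0, sent rp 0 → ok
  r2: data parity 0, sent rp 0 → ok
  r3: data parity 0, sent rp 1 → mismatch
Recompute each column's even parity and compare to cp:
  c0: data parity 1, sent cp 1 → ok
  c1: data parity 1, sent cp 0 → mismatch
  c2: data parity 0, sent cp 0 → ok
  c3: data parity 1, sent cp 1 → ok
  c4: data parity 0, sent cp 0 → ok
Exactly one row (r3) and one column (c1) fail → the flipped bit is at their intersection.

row 3, column 1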